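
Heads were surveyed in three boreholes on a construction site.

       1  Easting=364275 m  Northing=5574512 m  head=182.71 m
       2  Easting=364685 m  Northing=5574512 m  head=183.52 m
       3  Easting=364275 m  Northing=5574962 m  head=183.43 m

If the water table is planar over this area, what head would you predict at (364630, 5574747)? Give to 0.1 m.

183.8 m

∂h/∂x = (183.52 − 182.71) / (364685 − 364275) = +0.001976
∂h/∂y = (183.43 − 182.71) / (5574962 − 5574512) = +0.001600
h(364630, 5574747) = 182.71 + (+0.001976)·(355) + (+0.001600)·(235) = 182.71 +0.701 +0.376 = 183.787 m.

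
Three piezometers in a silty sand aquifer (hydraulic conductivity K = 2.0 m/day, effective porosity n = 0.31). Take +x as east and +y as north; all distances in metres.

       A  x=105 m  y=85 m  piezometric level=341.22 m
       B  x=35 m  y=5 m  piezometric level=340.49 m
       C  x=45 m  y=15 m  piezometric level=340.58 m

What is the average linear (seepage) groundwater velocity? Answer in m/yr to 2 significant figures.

24 m/yr

Taking A as reference: B−A = (-70, -80, -0.73); C−A = (-60, -70, -0.64).
Determinant of the coordinate differences = (-70)·(-70) − (-60)·(-80) = 100.
∂h/∂x = [(-0.73)·(-70) − (-0.64)·(-80)] / 100 = -0.001000
∂h/∂y = [(-70)·(-0.64) − (-60)·(-0.73)] / 100 = +0.01000
|∇h| = √(-0.001000² + 0.01000²) = 0.01005
Seepage velocity v = K·i/n = 2.0 × 0.01005 / 0.31 = 0.06484 m/day = 23.68 m/yr.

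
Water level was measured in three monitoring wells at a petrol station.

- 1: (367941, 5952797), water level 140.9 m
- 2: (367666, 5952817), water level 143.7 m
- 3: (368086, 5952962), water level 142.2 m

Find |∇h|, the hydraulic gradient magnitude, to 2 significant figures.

0.018

Differences from 1: to 2 (Δx, Δy, Δh) = (-275, 20, +2.8); to 3 = (145, 165, +1.3).
Determinant of the coordinate differences = (-275)·165 − 145·20 = -48275.
∂h/∂x = [(+2.8)·165 − (+1.3)·20] / -48275 = -0.009032
∂h/∂y = [(-275)·(+1.3) − 145·(+2.8)] / -48275 = +0.01582
|∇h| = √(-0.009032² + 0.01582²) = 0.01822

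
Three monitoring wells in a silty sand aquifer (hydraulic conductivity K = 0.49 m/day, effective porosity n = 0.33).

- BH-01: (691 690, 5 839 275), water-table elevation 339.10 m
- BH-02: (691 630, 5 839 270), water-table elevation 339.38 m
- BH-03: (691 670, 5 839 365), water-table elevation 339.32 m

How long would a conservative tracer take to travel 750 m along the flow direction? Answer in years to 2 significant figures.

With h = a·x + b·y + c and BH-01 as origin, the differences give:
  (-60)·a + (-5)·b = +0.28
  (-20)·a + 90·b = +0.22
Eliminate b (×90 and ×(-5), subtract): -5500·a = 26.300 → a = ∂h/∂x = -0.004782
Back-substitute: b = ∂h/∂y = +0.001382.
|∇h| = √(-0.004782² + 0.001382²) = 0.004978
Seepage velocity v = K·i/n = 0.49 × 0.004978 / 0.33 = 0.007392 m/day.
t = 750 / 0.007392 = 1.015e+05 days = 278 years.

280 years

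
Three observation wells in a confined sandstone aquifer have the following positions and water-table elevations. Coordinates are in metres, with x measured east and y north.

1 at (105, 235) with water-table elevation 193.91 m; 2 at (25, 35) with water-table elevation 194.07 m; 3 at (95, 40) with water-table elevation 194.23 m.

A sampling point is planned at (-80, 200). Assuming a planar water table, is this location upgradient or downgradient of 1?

downgradient

With h = a·x + b·y + c and 1 as origin, the differences give:
  (-80)·a + (-200)·b = +0.16
  (-10)·a + (-195)·b = +0.32
Eliminate b (×(-195) and ×(-200), subtract): 13600·a = 32.800 → a = ∂h/∂x = +0.002412
Back-substitute: b = ∂h/∂y = -0.001765.
Head at (-80, 200) = 193.91 + (+0.002412)·(-185) + (-0.001765)·(-35) = 193.53 m.
That is lower than the 193.91 m at 1, so the point is downgradient.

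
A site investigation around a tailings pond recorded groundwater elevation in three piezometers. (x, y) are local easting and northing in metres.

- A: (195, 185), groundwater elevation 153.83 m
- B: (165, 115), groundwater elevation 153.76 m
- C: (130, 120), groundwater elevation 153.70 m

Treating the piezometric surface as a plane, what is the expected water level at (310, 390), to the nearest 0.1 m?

With h = a·x + b·y + c and A as origin, the differences give:
  (-30)·a + (-70)·b = -0.07
  (-65)·a + (-65)·b = -0.13
Eliminate b (×(-65) and ×(-70), subtract): -2600·a = -4.550 → a = ∂h/∂x = +0.001750
Back-substitute: b = ∂h/∂y = +0.0002500.
h(310, 390) = 153.83 + (+0.001750)·(115) + (+0.0002500)·(205) = 153.83 +0.201 +0.051 = 154.083 m.

154.1 m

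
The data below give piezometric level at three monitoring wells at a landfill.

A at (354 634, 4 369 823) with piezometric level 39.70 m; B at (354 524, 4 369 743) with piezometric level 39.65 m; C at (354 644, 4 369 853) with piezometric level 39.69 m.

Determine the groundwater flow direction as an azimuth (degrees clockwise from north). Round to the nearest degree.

305°

Differences from A: to B (Δx, Δy, Δh) = (-110, -80, -0.05); to C = (10, 30, -0.01).
Solve a·Δx + b·Δy = Δh: det = (-110)·30 − 10·(-80) = -2500.
∂h/∂x = [(-0.05)·30 − (-0.01)·(-80)] / -2500 = +0.0009200
∂h/∂y = [(-110)·(-0.01) − 10·(-0.05)] / -2500 = -0.0006400
Flow direction (−∇h) has components (-0.0009200 E, +0.0006400 N).
Azimuth = atan2(E, N) = atan2(-0.0009200, +0.0006400) = 304.8° ≈ 305°.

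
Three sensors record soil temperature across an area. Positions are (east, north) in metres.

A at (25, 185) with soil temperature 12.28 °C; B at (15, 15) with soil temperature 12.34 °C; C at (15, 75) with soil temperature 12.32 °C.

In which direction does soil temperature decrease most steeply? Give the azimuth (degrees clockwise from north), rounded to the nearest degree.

Taking A as reference: B−A = (-10, -170, +0.06); C−A = (-10, -110, +0.04).
Determinant of the coordinate differences = (-10)·(-110) − (-10)·(-170) = -600.
∂T/∂x = [(+0.06)·(-110) − (+0.04)·(-170)] / -600 = -0.0003333
∂T/∂y = [(-10)·(+0.04) − (-10)·(+0.06)] / -600 = -0.0003333
Steepest decrease is along −∇f: components (+0.0003333 E, +0.0003333 N).
Azimuth = atan2(+0.0003333, +0.0003333) = 45.0° ≈ 045°.

045°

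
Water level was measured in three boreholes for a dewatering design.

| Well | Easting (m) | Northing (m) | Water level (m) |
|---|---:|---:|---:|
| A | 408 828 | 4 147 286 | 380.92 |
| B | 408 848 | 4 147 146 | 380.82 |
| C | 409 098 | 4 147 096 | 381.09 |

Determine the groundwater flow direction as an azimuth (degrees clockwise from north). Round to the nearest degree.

235°

Differences from A: to B (Δx, Δy, Δh) = (20, -140, -0.10); to C = (270, -190, +0.17).
Solve a·Δx + b·Δy = Δh: det = 20·(-190) − 270·(-140) = 34000.
∂h/∂x = [(-0.10)·(-190) − (+0.17)·(-140)] / 34000 = +0.001259
∂h/∂y = [20·(+0.17) − 270·(-0.10)] / 34000 = +0.0008941
Flow direction (−∇h) has components (-0.001259 E, -0.0008941 N).
Azimuth = atan2(E, N) = atan2(-0.001259, -0.0008941) = 234.6° ≈ 235°.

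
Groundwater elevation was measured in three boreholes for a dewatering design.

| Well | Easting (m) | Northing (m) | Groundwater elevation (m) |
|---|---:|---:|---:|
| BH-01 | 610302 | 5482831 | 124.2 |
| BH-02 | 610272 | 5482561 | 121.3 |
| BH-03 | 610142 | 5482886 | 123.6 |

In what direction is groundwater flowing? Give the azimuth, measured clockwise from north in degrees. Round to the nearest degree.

With h = a·x + b·y + c and BH-01 as origin, the differences give:
  (-30)·a + (-270)·b = -2.9
  (-160)·a + 55·b = -0.6
Eliminate b (×55 and ×(-270), subtract): -44850·a = -321.50 → a = ∂h/∂x = +0.007168
Back-substitute: b = ∂h/∂y = +0.009944.
Flow direction (−∇h) has components (-0.007168 E, -0.009944 N).
Azimuth = atan2(E, N) = atan2(-0.007168, -0.009944) = 215.8° ≈ 216°.

216°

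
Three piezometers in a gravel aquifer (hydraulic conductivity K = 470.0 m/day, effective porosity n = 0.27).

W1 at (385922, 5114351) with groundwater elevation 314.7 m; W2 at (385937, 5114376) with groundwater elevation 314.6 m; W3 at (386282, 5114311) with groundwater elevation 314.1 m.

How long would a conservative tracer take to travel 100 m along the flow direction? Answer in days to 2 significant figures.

17 days

Taking W1 as reference: W2−W1 = (15, 25, -0.1); W3−W1 = (360, -40, -0.6).
Determinant of the coordinate differences = 15·(-40) − 360·25 = -9600.
∂h/∂x = [(-0.1)·(-40) − (-0.6)·25] / -9600 = -0.001979
∂h/∂y = [15·(-0.6) − 360·(-0.1)] / -9600 = -0.002812
|∇h| = √(-0.001979² + -0.002812²) = 0.003439
Seepage velocity v = K·i/n = 470.0 × 0.003439 / 0.27 = 5.986 m/day.
t = 100 / 5.986 = 16.71 days.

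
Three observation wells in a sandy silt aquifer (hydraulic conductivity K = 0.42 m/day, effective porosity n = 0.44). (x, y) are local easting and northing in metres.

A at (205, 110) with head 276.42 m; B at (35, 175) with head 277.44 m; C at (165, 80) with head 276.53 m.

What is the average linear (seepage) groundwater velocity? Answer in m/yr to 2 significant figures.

With h = a·x + b·y + c and A as origin, the differences give:
  (-170)·a + 65·b = +1.02
  (-40)·a + (-30)·b = +0.11
Eliminate b (×(-30) and ×65, subtract): 7700·a = -37.750 → a = ∂h/∂x = -0.004903
Back-substitute: b = ∂h/∂y = +0.002870.
|∇h| = √(-0.004903² + 0.002870²) = 0.005681
Seepage velocity v = K·i/n = 0.42 × 0.005681 / 0.44 = 0.005423 m/day = 1.981 m/yr.

2.0 m/yr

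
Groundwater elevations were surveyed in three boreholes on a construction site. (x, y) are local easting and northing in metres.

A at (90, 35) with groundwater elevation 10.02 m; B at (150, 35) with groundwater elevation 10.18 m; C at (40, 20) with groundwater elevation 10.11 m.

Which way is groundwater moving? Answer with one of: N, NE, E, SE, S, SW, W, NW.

Taking A as reference: B−A = (60, 0, +0.16); C−A = (-50, -15, +0.09).
Solve a·Δx + b·Δy = Δh: det = 60·(-15) − (-50)·0 = -900.
∂h/∂x = [(+0.16)·(-15) − (+0.09)·0] / -900 = +0.002667
∂h/∂y = [60·(+0.09) − (-50)·(+0.16)] / -900 = -0.01489
Flow = −∇h = (-0.002667 east, +0.01489 north), which points north.

N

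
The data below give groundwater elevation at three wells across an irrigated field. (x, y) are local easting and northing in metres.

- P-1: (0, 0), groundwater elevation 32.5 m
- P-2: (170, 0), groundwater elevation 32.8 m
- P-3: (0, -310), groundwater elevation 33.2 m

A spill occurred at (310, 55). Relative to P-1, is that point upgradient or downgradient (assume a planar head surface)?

upgradient

∂h/∂x = (32.8 − 32.5) / (170 − 0) = +0.001765
∂h/∂y = (33.2 − 32.5) / (-310 − 0) = -0.002258
Head at (310, 55) = 32.5 + (+0.001765)·(310) + (-0.002258)·(55) = 32.92 m.
That is higher than the 32.5 m at P-1, so the point is upgradient.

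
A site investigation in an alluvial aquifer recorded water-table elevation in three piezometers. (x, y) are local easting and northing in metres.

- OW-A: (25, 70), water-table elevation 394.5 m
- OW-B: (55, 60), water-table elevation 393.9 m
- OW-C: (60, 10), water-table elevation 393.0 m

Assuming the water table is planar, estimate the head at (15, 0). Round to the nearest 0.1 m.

With h = a·x + b·y + c and OW-A as origin, the differences give:
  30·a + (-10)·b = -0.6
  35·a + (-60)·b = -1.5
Eliminate b (×(-60) and ×(-10), subtract): -1450·a = 21.00 → a = ∂h/∂x = -0.01448
Back-substitute: b = ∂h/∂y = +0.01655.
h(15, 0) = 394.5 + (-0.01448)·(-10) + (+0.01655)·(-70) = 394.5 +0.145 -1.159 = 393.486 m.

393.5 m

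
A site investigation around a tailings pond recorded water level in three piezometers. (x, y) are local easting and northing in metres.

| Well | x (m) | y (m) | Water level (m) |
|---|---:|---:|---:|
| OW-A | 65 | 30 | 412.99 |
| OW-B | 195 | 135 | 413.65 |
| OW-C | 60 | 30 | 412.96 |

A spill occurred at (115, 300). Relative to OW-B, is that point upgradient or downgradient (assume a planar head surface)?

With h = a·x + b·y + c and OW-A as origin, the differences give:
  130·a + 105·b = +0.66
  (-5)·a + 0·b = -0.03
Eliminate b (×0 and ×105, subtract): 525·a = 3.150 → a = ∂h/∂x = +0.006000
Back-substitute: b = ∂h/∂y = -0.001143.
Head at (115, 300) = 412.99 + (+0.006000)·(50) + (-0.001143)·(270) = 412.98 m.
That is lower than the 413.65 m at OW-B, so the point is downgradient.

downgradient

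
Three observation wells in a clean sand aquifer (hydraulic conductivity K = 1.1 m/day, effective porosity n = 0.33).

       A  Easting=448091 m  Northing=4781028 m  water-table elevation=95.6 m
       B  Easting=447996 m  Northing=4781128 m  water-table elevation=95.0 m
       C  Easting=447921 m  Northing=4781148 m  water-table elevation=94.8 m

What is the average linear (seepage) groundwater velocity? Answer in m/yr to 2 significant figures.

5.9 m/yr

Taking A as reference: B−A = (-95, 100, -0.6); C−A = (-170, 120, -0.8).
Determinant of the coordinate differences = (-95)·120 − (-170)·100 = 5600.
∂h/∂x = [(-0.6)·120 − (-0.8)·100] / 5600 = +0.001429
∂h/∂y = [(-95)·(-0.8) − (-170)·(-0.6)] / 5600 = -0.004643
|∇h| = √(0.001429² + -0.004643²) = 0.004858
Seepage velocity v = K·i/n = 1.1 × 0.004858 / 0.33 = 0.01619 m/day = 5.913 m/yr.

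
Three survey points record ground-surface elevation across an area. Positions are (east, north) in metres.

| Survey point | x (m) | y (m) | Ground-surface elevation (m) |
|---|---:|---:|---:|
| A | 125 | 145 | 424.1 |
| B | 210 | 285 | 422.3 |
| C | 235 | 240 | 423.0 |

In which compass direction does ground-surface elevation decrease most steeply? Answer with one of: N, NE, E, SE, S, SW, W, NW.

N

Taking A as reference: B−A = (85, 140, -1.8); C−A = (110, 95, -1.1).
Solve a·Δx + b·Δy = Δz: det = 85·95 − 110·140 = -7325.
∂z/∂x = [(-1.8)·95 − (-1.1)·140] / -7325 = +0.002321
∂z/∂y = [85·(-1.1) − 110·(-1.8)] / -7325 = -0.01427
Steepest decrease is along −∇f = (-0.002321 E, +0.01427 N) → north.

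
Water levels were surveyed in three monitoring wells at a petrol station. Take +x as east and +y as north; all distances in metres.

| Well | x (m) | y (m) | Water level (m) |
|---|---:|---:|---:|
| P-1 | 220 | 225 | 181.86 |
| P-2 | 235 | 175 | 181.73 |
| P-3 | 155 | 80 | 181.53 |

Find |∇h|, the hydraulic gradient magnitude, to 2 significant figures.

0.0025

Three-point gradient (reference P-1): Δ to P-2 = (15, -50, -0.13), Δ to P-3 = (-65, -145, -0.33).
∂h/∂x = -0.0004332, ∂h/∂y = +0.002470 (det = -5425).
|∇h| = √(-0.0004332² + 0.002470²) = 0.002508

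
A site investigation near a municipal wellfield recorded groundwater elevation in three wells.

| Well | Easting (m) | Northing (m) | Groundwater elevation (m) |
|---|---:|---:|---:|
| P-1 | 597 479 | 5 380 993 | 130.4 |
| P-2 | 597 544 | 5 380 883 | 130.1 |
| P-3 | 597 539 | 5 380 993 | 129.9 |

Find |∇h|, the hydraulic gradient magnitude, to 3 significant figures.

0.00862

Differences from P-1: to P-2 (Δx, Δy, Δh) = (65, -110, -0.3); to P-3 = (60, 0, -0.5).
Determinant of the coordinate differences = 65·0 − 60·(-110) = 6600.
∂h/∂x = [(-0.3)·0 − (-0.5)·(-110)] / 6600 = -0.008333
∂h/∂y = [65·(-0.5) − 60·(-0.3)] / 6600 = -0.002197
|∇h| = √(-0.008333² + -0.002197²) = 0.008618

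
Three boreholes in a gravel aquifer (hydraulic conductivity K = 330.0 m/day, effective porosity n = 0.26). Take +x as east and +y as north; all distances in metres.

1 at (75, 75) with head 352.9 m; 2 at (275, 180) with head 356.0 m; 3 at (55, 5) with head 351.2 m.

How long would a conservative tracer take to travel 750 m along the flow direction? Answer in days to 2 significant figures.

Taking 1 as reference: 2−1 = (200, 105, +3.1); 3−1 = (-20, -70, -1.7).
Determinant of the coordinate differences = 200·(-70) − (-20)·105 = -11900.
∂h/∂x = [(+3.1)·(-70) − (-1.7)·105] / -11900 = +0.003235
∂h/∂y = [200·(-1.7) − (-20)·(+3.1)] / -11900 = +0.02336
|∇h| = √(0.003235² + 0.02336²) = 0.02358
Seepage velocity v = K·i/n = 330.0 × 0.02358 / 0.26 = 29.93 m/day.
t = 750 / 29.93 = 25.06 days.

25 days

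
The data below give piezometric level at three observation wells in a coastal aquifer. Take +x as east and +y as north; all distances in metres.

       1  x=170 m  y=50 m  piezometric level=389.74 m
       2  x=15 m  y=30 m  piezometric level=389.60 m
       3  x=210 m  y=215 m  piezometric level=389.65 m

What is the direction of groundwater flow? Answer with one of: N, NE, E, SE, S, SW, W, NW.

Taking 1 as reference: 2−1 = (-155, -20, -0.14); 3−1 = (40, 165, -0.09).
Solve a·Δx + b·Δy = Δh: det = (-155)·165 − 40·(-20) = -24775.
∂h/∂x = [(-0.14)·165 − (-0.09)·(-20)] / -24775 = +0.001005
∂h/∂y = [(-155)·(-0.09) − 40·(-0.14)] / -24775 = -0.0007891
Flow = −∇h = (-0.001005 east, +0.0007891 north), which points northwest.

NW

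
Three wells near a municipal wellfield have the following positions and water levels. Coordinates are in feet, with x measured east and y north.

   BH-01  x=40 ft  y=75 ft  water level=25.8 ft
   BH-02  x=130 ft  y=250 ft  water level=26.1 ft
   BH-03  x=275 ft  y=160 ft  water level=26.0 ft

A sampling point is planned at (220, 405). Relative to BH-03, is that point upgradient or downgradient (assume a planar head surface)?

upgradient

Taking BH-01 as reference: BH-02−BH-01 = (90, 175, +0.3); BH-03−BH-01 = (235, 85, +0.2).
Solve a·Δx + b·Δy = Δh: det = 90·85 − 235·175 = -33475.
∂h/∂x = [(+0.3)·85 − (+0.2)·175] / -33475 = +0.0002838
∂h/∂y = [90·(+0.2) − 235·(+0.3)] / -33475 = +0.001568
Head at (220, 405) = 25.8 + (+0.0002838)·(180) + (+0.001568)·(330) = 26.37 ft.
That is higher than the 26.0 ft at BH-03, so the point is upgradient.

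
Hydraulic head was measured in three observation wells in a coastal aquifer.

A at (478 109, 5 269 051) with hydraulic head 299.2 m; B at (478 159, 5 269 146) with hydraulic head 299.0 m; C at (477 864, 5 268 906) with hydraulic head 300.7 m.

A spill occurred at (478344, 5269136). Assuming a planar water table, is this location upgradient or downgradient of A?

Taking A as reference: B−A = (50, 95, -0.2); C−A = (-245, -145, +1.5).
Determinant of the coordinate differences = 50·(-145) − (-245)·95 = 16025.
∂h/∂x = [(-0.2)·(-145) − (+1.5)·95] / 16025 = -0.007083
∂h/∂y = [50·(+1.5) − (-245)·(-0.2)] / 16025 = +0.001622
Head at (478344, 5269136) = 299.2 + (-0.007083)·(235) + (+0.001622)·(85) = 297.67 m.
That is lower than the 299.2 m at A, so the point is downgradient.

downgradient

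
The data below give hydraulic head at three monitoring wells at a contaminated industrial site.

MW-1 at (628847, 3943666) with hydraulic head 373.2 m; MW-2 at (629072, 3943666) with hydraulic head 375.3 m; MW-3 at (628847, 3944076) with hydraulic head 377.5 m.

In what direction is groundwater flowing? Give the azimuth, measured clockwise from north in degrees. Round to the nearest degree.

∂h/∂x = (375.3 − 373.2) / (629072 − 628847) = +0.009333
∂h/∂y = (377.5 − 373.2) / (3944076 − 3943666) = +0.01049
Flow direction (−∇h) has components (-0.009333 E, -0.01049 N).
Azimuth = atan2(E, N) = atan2(-0.009333, -0.01049) = 221.7° ≈ 222°.

222°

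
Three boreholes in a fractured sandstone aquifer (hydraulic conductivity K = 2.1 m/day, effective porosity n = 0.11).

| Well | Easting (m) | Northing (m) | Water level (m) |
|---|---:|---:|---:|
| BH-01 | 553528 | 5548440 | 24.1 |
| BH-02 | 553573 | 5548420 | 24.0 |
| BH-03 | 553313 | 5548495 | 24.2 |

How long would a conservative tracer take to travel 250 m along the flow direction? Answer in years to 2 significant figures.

3.8 years

Differences from BH-01: to BH-02 (Δx, Δy, Δh) = (45, -20, -0.1); to BH-03 = (-215, 55, +0.1).
Determinant of the coordinate differences = 45·55 − (-215)·(-20) = -1825.
∂h/∂x = [(-0.1)·55 − (+0.1)·(-20)] / -1825 = +0.001918
∂h/∂y = [45·(+0.1) − (-215)·(-0.1)] / -1825 = +0.009315
|∇h| = √(0.001918² + 0.009315²) = 0.00951
Seepage velocity v = K·i/n = 2.1 × 0.00951 / 0.11 = 0.1816 m/day.
t = 250 / 0.1816 = 1377 days = 3.77 years.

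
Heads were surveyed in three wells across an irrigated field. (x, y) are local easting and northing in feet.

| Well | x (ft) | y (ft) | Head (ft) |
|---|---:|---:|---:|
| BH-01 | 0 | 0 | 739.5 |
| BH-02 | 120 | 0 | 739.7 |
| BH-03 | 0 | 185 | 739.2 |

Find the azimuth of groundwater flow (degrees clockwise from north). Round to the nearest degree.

∂h/∂x = (739.7 − 739.5) / (120 − 0) = +0.001667
∂h/∂y = (739.2 − 739.5) / (185 − 0) = -0.001622
Flow direction (−∇h) has components (-0.001667 E, +0.001622 N).
Azimuth = atan2(E, N) = atan2(-0.001667, +0.001622) = 314.2° ≈ 314°.

314°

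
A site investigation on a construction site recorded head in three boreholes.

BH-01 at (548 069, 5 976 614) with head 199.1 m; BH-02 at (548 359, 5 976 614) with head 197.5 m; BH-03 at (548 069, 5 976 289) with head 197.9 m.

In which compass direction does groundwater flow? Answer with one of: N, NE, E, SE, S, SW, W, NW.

SE

∂h/∂x = (197.5 − 199.1) / (548359 − 548069) = -0.005517
∂h/∂y = (197.9 − 199.1) / (5976289 − 5976614) = +0.003692
Flow = −∇h = (+0.005517 east, -0.003692 north), which points southeast.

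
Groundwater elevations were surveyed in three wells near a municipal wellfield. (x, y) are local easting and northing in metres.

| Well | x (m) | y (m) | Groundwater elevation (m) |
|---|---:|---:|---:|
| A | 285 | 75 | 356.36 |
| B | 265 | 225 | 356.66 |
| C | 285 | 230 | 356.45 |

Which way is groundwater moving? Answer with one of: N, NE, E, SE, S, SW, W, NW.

Differences from A: to B (Δx, Δy, Δh) = (-20, 150, +0.30); to C = (0, 155, +0.09).
Solve a·Δx + b·Δy = Δh: det = (-20)·155 − 0·150 = -3100.
∂h/∂x = [(+0.30)·155 − (+0.09)·150] / -3100 = -0.01065
∂h/∂y = [(-20)·(+0.09) − 0·(+0.30)] / -3100 = +0.0005806
Flow = −∇h = (+0.01065 east, -0.0005806 north), which points east.

E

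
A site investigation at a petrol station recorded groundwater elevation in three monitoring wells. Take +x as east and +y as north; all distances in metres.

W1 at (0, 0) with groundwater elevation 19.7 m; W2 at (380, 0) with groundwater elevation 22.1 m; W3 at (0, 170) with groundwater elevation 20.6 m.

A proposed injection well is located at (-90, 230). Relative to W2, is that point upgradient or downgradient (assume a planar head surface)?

downgradient

∂h/∂x = (22.1 − 19.7) / (380 − 0) = +0.006316
∂h/∂y = (20.6 − 19.7) / (170 − 0) = +0.005294
Head at (-90, 230) = 19.7 + (+0.006316)·(-90) + (+0.005294)·(230) = 20.35 m.
That is lower than the 22.1 m at W2, so the point is downgradient.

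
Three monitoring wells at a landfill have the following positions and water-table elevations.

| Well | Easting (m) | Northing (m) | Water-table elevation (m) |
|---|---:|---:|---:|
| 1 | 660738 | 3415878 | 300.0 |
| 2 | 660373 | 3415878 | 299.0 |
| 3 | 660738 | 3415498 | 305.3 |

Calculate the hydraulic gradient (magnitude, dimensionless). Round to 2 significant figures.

0.014

∂h/∂x = (299.0 − 300.0) / (660373 − 660738) = +0.002740
∂h/∂y = (305.3 − 300.0) / (3415498 − 3415878) = -0.01395
|∇h| = √(0.002740² + -0.01395²) = 0.01422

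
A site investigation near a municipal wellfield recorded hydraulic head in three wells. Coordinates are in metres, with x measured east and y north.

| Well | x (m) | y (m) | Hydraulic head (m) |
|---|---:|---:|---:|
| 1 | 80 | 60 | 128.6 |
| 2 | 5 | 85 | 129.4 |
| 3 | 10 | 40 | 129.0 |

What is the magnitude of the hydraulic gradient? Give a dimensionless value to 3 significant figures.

With h = a·x + b·y + c and 1 as origin, the differences give:
  (-75)·a + 25·b = +0.8
  (-70)·a + (-20)·b = +0.4
Eliminate b (×(-20) and ×25, subtract): 3250·a = -26.00 → a = ∂h/∂x = -0.008000
Back-substitute: b = ∂h/∂y = +0.008000.
|∇h| = √(-0.008000² + 0.008000²) = 0.01131

0.0113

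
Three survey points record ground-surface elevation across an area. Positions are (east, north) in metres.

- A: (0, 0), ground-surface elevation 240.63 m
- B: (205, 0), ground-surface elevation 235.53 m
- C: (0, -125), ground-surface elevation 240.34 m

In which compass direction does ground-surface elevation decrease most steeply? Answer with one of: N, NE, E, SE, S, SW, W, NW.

E

∂z/∂x = (235.53 − 240.63) / (205 − 0) = -0.02488
∂z/∂y = (240.34 − 240.63) / (-125 − 0) = +0.002320
Steepest decrease is along −∇f = (+0.02488 E, -0.002320 N) → east.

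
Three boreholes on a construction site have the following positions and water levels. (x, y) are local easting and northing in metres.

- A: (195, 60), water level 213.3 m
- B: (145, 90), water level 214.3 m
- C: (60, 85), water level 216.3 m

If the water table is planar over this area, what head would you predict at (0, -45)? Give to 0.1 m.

Three-point gradient (reference A): Δ to B = (-50, 30, +1.0), Δ to C = (-135, 25, +3.0).
∂h/∂x = -0.02321, ∂h/∂y = -0.005357 (det = 2800).
h(0, -45) = 213.3 + (-0.02321)·(-195) + (-0.005357)·(-105) = 213.3 +4.527 +0.562 = 218.389 m.

218.4 m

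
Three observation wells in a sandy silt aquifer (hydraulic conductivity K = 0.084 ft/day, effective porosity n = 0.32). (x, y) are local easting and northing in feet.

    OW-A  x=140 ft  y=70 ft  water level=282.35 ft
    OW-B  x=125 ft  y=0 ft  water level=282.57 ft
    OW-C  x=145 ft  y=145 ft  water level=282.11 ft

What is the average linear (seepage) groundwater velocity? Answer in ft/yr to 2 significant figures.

0.31 ft/yr

Differences from OW-A: to OW-B (Δx, Δy, Δh) = (-15, -70, +0.22); to OW-C = (5, 75, -0.24).
Determinant of the coordinate differences = (-15)·75 − 5·(-70) = -775.
∂h/∂x = [(+0.22)·75 − (-0.24)·(-70)] / -775 = +0.0003871
∂h/∂y = [(-15)·(-0.24) − 5·(+0.22)] / -775 = -0.003226
|∇h| = √(0.0003871² + -0.003226²) = 0.003249
Seepage velocity v = K·i/n = 0.084 × 0.003249 / 0.32 = 0.0008529 ft/day = 0.3115 ft/yr.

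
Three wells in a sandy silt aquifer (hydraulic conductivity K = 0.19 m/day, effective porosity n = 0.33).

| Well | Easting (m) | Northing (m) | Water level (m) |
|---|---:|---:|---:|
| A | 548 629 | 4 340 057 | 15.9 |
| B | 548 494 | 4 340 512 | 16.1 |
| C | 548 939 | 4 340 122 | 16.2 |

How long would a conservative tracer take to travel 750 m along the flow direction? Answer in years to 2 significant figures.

3300 years

Taking A as reference: B−A = (-135, 455, +0.2); C−A = (310, 65, +0.3).
Solve a·Δx + b·Δy = Δh: det = (-135)·65 − 310·455 = -149825.
∂h/∂x = [(+0.2)·65 − (+0.3)·455] / -149825 = +0.0008243
∂h/∂y = [(-135)·(+0.3) − 310·(+0.2)] / -149825 = +0.0006841
|∇h| = √(0.0008243² + 0.0006841²) = 0.001071
Seepage velocity v = K·i/n = 0.19 × 0.001071 / 0.33 = 0.0006166 m/day.
t = 750 / 0.0006166 = 1.216e+06 days = 3.33e+03 years.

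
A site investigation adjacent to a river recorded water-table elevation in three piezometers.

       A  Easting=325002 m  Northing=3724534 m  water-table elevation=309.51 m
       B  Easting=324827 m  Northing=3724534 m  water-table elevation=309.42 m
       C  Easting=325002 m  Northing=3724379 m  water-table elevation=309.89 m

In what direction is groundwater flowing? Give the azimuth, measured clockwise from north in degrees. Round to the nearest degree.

348°

∂h/∂x = (309.42 − 309.51) / (324827 − 325002) = +0.0005143
∂h/∂y = (309.89 − 309.51) / (3724379 − 3724534) = -0.002452
Flow direction (−∇h) has components (-0.0005143 E, +0.002452 N).
Azimuth = atan2(E, N) = atan2(-0.0005143, +0.002452) = 348.2° ≈ 348°.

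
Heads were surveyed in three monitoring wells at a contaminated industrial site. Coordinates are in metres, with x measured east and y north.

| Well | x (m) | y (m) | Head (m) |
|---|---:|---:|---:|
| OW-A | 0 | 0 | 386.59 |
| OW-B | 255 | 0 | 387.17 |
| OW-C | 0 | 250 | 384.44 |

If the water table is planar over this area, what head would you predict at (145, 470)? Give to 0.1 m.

382.9 m

∂h/∂x = (387.17 − 386.59) / (255 − 0) = +0.002275
∂h/∂y = (384.44 − 386.59) / (250 − 0) = -0.008600
h(145, 470) = 386.59 + (+0.002275)·(145) + (-0.008600)·(470) = 386.59 +0.330 -4.042 = 382.878 m.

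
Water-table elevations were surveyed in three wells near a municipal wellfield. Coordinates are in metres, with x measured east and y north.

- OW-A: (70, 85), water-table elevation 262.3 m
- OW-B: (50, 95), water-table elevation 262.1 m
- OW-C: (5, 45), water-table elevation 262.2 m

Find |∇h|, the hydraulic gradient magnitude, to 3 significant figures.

Taking OW-A as reference: OW-B−OW-A = (-20, 10, -0.2); OW-C−OW-A = (-65, -40, -0.1).
Determinant of the coordinate differences = (-20)·(-40) − (-65)·10 = 1450.
∂h/∂x = [(-0.2)·(-40) − (-0.1)·10] / 1450 = +0.006207
∂h/∂y = [(-20)·(-0.1) − (-65)·(-0.2)] / 1450 = -0.007586
|∇h| = √(0.006207² + -0.007586²) = 0.009802

0.00980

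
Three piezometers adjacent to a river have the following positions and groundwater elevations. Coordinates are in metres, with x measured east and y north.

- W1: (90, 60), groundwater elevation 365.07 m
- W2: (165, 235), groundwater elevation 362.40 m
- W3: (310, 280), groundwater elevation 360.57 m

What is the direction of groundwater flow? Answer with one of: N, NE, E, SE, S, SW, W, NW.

Taking W1 as reference: W2−W1 = (75, 175, -2.67); W3−W1 = (220, 220, -4.50).
Solve a·Δx + b·Δy = Δh: det = 75·220 − 220·175 = -22000.
∂h/∂x = [(-2.67)·220 − (-4.50)·175] / -22000 = -0.009095
∂h/∂y = [75·(-4.50) − 220·(-2.67)] / -22000 = -0.01136
Flow = −∇h = (+0.009095 east, +0.01136 north), which points northeast.

NE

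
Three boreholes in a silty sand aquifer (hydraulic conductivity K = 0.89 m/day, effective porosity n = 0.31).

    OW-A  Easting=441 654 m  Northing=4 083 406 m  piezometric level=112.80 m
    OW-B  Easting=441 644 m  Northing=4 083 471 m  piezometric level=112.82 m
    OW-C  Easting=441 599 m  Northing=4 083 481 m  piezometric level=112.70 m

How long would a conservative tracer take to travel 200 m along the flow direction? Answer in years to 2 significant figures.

Differences from OW-A: to OW-B (Δx, Δy, Δh) = (-10, 65, +0.02); to OW-C = (-55, 75, -0.10).
Determinant of the coordinate differences = (-10)·75 − (-55)·65 = 2825.
∂h/∂x = [(+0.02)·75 − (-0.10)·65] / 2825 = +0.002832
∂h/∂y = [(-10)·(-0.10) − (-55)·(+0.02)] / 2825 = +0.0007434
|∇h| = √(0.002832² + 0.0007434²) = 0.002928
Seepage velocity v = K·i/n = 0.89 × 0.002928 / 0.31 = 0.008406 m/day.
t = 200 / 0.008406 = 2.379e+04 days = 65.1 years.

65 years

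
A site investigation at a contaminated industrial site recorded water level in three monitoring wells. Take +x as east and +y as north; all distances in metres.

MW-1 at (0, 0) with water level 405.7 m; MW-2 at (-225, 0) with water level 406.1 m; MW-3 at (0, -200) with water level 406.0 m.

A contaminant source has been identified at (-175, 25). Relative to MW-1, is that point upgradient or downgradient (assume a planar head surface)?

upgradient

∂h/∂x = (406.1 − 405.7) / (-225 − 0) = -0.001778
∂h/∂y = (406.0 − 405.7) / (-200 − 0) = -0.001500
Head at (-175, 25) = 405.7 + (-0.001778)·(-175) + (-0.001500)·(25) = 405.97 m.
That is higher than the 405.7 m at MW-1, so the point is upgradient.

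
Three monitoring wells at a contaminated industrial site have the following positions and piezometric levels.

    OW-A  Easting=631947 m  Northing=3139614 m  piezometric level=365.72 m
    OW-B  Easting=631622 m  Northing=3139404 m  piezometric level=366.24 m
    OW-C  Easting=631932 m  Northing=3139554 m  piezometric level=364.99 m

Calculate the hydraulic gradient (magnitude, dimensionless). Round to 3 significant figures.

0.0188

Three-point gradient (reference OW-A): Δ to OW-B = (-325, -210, +0.52), Δ to OW-C = (-15, -60, -0.73).
∂h/∂x = -0.01128, ∂h/∂y = +0.01499 (det = 16350).
|∇h| = √(-0.01128² + 0.01499²) = 0.01876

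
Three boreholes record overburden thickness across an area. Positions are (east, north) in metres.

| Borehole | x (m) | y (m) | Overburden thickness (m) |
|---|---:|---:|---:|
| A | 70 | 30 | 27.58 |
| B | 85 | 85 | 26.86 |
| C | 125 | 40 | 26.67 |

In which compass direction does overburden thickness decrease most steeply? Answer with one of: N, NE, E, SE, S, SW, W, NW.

NE

With d = a·x + b·y + c and A as origin, the differences give:
  15·a + 55·b = -0.72
  55·a + 10·b = -0.91
Eliminate b (×10 and ×55, subtract): -2875·a = 42.850 → a = ∂d/∂x = -0.01490
Back-substitute: b = ∂d/∂y = -0.009026.
Steepest decrease is along −∇f = (+0.01490 E, +0.009026 N) → northeast.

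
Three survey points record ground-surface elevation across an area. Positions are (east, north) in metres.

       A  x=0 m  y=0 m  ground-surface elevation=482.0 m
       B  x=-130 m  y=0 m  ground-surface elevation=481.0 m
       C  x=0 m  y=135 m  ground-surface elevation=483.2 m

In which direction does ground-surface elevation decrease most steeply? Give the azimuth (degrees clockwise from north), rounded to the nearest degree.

∂z/∂x = (481.0 − 482.0) / (-130 − 0) = +0.007692
∂z/∂y = (483.2 − 482.0) / (135 − 0) = +0.008889
Steepest decrease is along −∇f: components (-0.007692 E, -0.008889 N).
Azimuth = atan2(-0.007692, -0.008889) = 220.9° ≈ 221°.

221°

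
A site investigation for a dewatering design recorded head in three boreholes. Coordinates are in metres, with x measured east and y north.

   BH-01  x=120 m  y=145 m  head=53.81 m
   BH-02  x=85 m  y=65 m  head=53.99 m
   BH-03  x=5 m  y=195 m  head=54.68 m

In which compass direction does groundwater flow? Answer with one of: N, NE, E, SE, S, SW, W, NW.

With h = a·x + b·y + c and BH-01 as origin, the differences give:
  (-35)·a + (-80)·b = +0.18
  (-115)·a + 50·b = +0.87
Eliminate b (×50 and ×(-80), subtract): -10950·a = 78.600 → a = ∂h/∂x = -0.007178
Back-substitute: b = ∂h/∂y = +0.0008904.
Flow = −∇h = (+0.007178 east, -0.0008904 north), which points east.

E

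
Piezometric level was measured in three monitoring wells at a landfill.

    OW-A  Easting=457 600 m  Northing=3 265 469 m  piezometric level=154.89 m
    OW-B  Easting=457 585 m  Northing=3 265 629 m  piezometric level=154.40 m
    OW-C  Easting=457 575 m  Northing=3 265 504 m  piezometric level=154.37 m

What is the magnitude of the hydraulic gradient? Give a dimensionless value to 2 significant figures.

Differences from OW-A: to OW-B (Δx, Δy, Δh) = (-15, 160, -0.49); to OW-C = (-25, 35, -0.52).
Solve a·Δx + b·Δy = Δh: det = (-15)·35 − (-25)·160 = 3475.
∂h/∂x = [(-0.49)·35 − (-0.52)·160] / 3475 = +0.01901
∂h/∂y = [(-15)·(-0.52) − (-25)·(-0.49)] / 3475 = -0.001281
|∇h| = √(0.01901² + -0.001281²) = 0.01905

0.019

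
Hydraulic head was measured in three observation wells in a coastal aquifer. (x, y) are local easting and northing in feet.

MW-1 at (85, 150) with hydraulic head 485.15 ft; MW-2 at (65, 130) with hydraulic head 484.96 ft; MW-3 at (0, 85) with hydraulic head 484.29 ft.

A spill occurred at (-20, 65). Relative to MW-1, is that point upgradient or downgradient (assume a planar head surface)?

downgradient

Differences from MW-1: to MW-2 (Δx, Δy, Δh) = (-20, -20, -0.19); to MW-3 = (-85, -65, -0.86).
Solve a·Δx + b·Δy = Δh: det = (-20)·(-65) − (-85)·(-20) = -400.
∂h/∂x = [(-0.19)·(-65) − (-0.86)·(-20)] / -400 = +0.01212
∂h/∂y = [(-20)·(-0.86) − (-85)·(-0.19)] / -400 = -0.002625
Head at (-20, 65) = 485.15 + (+0.01212)·(-105) + (-0.002625)·(-85) = 484.10 ft.
That is lower than the 485.15 ft at MW-1, so the point is downgradient.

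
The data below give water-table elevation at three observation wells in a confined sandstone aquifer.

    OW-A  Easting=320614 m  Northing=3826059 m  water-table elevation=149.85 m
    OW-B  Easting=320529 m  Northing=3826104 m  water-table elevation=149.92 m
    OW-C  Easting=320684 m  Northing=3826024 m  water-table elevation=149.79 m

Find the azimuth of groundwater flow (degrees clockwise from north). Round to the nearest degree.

051°

With h = a·x + b·y + c and OW-A as origin, the differences give:
  (-85)·a + 45·b = +0.07
  70·a + (-35)·b = -0.06
Eliminate b (×(-35) and ×45, subtract): -175·a = 0.250 → a = ∂h/∂x = -0.001429
Back-substitute: b = ∂h/∂y = -0.001143.
Flow direction (−∇h) has components (+0.001429 E, +0.001143 N).
Azimuth = atan2(E, N) = atan2(+0.001429, +0.001143) = 51.3° ≈ 051°.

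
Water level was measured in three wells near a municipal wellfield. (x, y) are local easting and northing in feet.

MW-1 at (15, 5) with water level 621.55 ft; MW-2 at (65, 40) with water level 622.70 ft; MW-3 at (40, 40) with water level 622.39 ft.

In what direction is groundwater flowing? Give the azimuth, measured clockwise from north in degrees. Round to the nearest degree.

219°

Taking MW-1 as reference: MW-2−MW-1 = (50, 35, +1.15); MW-3−MW-1 = (25, 35, +0.84).
Solve a·Δx + b·Δy = Δh: det = 50·35 − 25·35 = 875.
∂h/∂x = [(+1.15)·35 − (+0.84)·35] / 875 = +0.01240
∂h/∂y = [50·(+0.84) − 25·(+1.15)] / 875 = +0.01514
Flow direction (−∇h) has components (-0.01240 E, -0.01514 N).
Azimuth = atan2(E, N) = atan2(-0.01240, -0.01514) = 219.3° ≈ 219°.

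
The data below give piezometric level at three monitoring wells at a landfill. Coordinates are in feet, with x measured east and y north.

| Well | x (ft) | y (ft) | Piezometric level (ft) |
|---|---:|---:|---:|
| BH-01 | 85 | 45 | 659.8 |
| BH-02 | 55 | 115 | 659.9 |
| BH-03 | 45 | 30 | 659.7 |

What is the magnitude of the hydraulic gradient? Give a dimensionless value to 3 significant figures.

0.00274

Differences from BH-01: to BH-02 (Δx, Δy, Δh) = (-30, 70, +0.1); to BH-03 = (-40, -15, -0.1).
Determinant of the coordinate differences = (-30)·(-15) − (-40)·70 = 3250.
∂h/∂x = [(+0.1)·(-15) − (-0.1)·70] / 3250 = +0.001692
∂h/∂y = [(-30)·(-0.1) − (-40)·(+0.1)] / 3250 = +0.002154
|∇h| = √(0.001692² + 0.002154²) = 0.002739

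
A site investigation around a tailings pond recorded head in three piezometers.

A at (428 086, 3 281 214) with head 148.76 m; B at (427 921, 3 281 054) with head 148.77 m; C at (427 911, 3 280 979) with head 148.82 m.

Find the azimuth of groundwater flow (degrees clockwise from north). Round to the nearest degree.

Taking A as reference: B−A = (-165, -160, +0.01); C−A = (-175, -235, +0.06).
Solve a·Δx + b·Δy = Δh: det = (-165)·(-235) − (-175)·(-160) = 10775.
∂h/∂x = [(+0.01)·(-235) − (+0.06)·(-160)] / 10775 = +0.0006729
∂h/∂y = [(-165)·(+0.06) − (-175)·(+0.01)] / 10775 = -0.0007564
Flow direction (−∇h) has components (-0.0006729 E, +0.0007564 N).
Azimuth = atan2(E, N) = atan2(-0.0006729, +0.0007564) = 318.3° ≈ 318°.

318°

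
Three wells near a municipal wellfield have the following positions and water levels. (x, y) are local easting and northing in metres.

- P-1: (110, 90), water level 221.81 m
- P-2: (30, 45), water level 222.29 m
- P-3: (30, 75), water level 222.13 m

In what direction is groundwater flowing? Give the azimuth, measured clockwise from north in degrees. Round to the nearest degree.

029°

With h = a·x + b·y + c and P-1 as origin, the differences give:
  (-80)·a + (-45)·b = +0.48
  (-80)·a + (-15)·b = +0.32
Eliminate b (×(-15) and ×(-45), subtract): -2400·a = 7.200 → a = ∂h/∂x = -0.003000
Back-substitute: b = ∂h/∂y = -0.005333.
Flow direction (−∇h) has components (+0.003000 E, +0.005333 N).
Azimuth = atan2(E, N) = atan2(+0.003000, +0.005333) = 29.4° ≈ 029°.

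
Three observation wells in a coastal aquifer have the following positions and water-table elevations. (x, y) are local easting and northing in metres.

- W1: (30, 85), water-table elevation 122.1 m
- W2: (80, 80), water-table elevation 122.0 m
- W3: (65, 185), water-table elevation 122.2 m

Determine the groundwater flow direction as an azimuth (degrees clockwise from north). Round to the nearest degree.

132°

Differences from W1: to W2 (Δx, Δy, Δh) = (50, -5, -0.1); to W3 = (35, 100, +0.1).
Determinant of the coordinate differences = 50·100 − 35·(-5) = 5175.
∂h/∂x = [(-0.1)·100 − (+0.1)·(-5)] / 5175 = -0.001836
∂h/∂y = [50·(+0.1) − 35·(-0.1)] / 5175 = +0.001643
Flow direction (−∇h) has components (+0.001836 E, -0.001643 N).
Azimuth = atan2(E, N) = atan2(+0.001836, -0.001643) = 131.8° ≈ 132°.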